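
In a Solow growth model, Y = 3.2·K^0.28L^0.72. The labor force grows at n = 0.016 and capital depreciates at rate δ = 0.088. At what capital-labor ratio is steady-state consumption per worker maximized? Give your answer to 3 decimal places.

k_gold ≈ 19.906

Break-even investment rate: n + δ = 0.016 + 0.088 = 0.104.
Maximizing c = f(k) − (n+δ)·k gives f'(k) = n+δ, i.e. 0.28·3.2·k^(0.28−1) = 0.104, so k_gold = (0.28·3.2/0.104)^(1/0.72) ≈ 19.9064.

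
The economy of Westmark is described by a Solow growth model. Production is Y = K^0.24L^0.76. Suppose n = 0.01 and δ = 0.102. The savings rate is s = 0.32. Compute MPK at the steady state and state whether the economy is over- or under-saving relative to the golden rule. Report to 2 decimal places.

Capital per worker breaks even when investment replaces (n + δ)·k; here n + δ = 0.112.
Steady-state k*: s·k^0.24 = 0.112·k gives k* = (0.32/0.112)^(1/0.76) ≈ 3.9803.
MPK = 0.24·3.9803^(-0.76) ≈ 0.0840.
MPK < n+δ = 0.112, so the economy is dynamically inefficient (over-saving).

over-saving; MPK ≈ 0.08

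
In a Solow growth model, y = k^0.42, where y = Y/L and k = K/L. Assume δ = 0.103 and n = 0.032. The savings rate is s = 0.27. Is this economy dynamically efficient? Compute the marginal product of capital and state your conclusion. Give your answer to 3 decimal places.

dynamically efficient; MPK ≈ 0.210

n + δ = 0.032 + 0.103 = 0.135.
Steady-state k*: s·k^0.42 = 0.135·k gives k* = (0.27/0.135)^(1/0.58) ≈ 3.3038.
MPK = 0.42·3.3038^(-0.58) ≈ 0.2100.
MPK > n+δ = 0.135, so the economy is dynamically efficient (under-saving).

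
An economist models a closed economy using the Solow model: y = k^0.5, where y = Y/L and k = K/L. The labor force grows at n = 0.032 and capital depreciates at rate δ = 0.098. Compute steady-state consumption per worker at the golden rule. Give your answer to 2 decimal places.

c_gold ≈ 1.92

Break-even investment rate: n + δ = 0.032 + 0.098 = 0.13.
Maximizing c = f(k) − (n+δ)·k gives f'(k) = n+δ, i.e. 0.5·k^(0.5−1) = 0.13, so k_gold = (0.5/0.13)^(1/0.5) ≈ 14.7929.
y_gold = 14.7929^0.5 ≈ 3.8462.
c_gold = y_gold − (n+δ)·k_gold = 3.8462 − 0.13·14.7929 ≈ 1.9231.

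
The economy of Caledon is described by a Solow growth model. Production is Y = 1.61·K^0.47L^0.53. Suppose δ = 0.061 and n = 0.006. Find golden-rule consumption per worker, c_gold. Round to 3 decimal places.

c_gold ≈ 7.324

Capital per worker breaks even when investment replaces (n + δ)·k; here n + δ = 0.067.
Setting f'(k) = n+δ gives 0.47·1.61·k^(0.47−1) = 0.067, hence k_gold = (0.47·1.61/0.067)^(1/0.53) ≈ 96.9410.
y_gold = 1.61·96.9410^0.47 ≈ 13.8192.
c_gold = y_gold − (n+δ)·k_gold = 13.8192 − 0.067·96.9410 ≈ 7.3242.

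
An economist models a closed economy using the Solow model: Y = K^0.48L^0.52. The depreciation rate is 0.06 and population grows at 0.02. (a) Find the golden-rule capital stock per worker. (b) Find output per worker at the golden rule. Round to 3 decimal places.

(a) k_gold ≈ 31.365; (b) y_gold ≈ 5.227

The effective depreciation rate is n + δ = 0.02 + 0.06 = 0.08.
Maximizing c = f(k) − (n+δ)·k gives f'(k) = n+δ, i.e. 0.48·k^(0.48−1) = 0.08, so k_gold = (0.48/0.08)^(1/0.52) ≈ 31.3650.
y_gold = 31.3650^0.48 ≈ 5.2275.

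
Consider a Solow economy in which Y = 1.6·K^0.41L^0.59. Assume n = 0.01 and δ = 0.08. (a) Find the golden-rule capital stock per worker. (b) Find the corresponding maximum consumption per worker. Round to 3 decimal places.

Capital per worker breaks even when investment replaces (n + δ)·k; here n + δ = 0.09.
Maximizing c = f(k) − (n+δ)·k gives f'(k) = n+δ, i.e. 0.41·1.6·k^(0.41−1) = 0.09, so k_gold = (0.41·1.6/0.09)^(1/0.59) ≈ 28.9826.
y_gold = 1.6·28.9826^0.41 ≈ 6.3620; c_gold = y_gold − 0.09·k_gold ≈ 3.7536.

(a) k_gold ≈ 28.983; (b) c_gold ≈ 3.754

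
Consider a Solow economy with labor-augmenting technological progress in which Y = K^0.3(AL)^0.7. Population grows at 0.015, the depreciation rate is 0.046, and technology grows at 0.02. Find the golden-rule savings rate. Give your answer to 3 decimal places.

Break-even investment rate: n + g + δ = 0.015 + 0.02 + 0.046 = 0.081.
At the golden rule MPK = n+g+δ, and in any Cobb-Douglas steady state s = (n+g+δ)·k/y = MPK·k/y = capital's share 0.3.

s_gold = 0.300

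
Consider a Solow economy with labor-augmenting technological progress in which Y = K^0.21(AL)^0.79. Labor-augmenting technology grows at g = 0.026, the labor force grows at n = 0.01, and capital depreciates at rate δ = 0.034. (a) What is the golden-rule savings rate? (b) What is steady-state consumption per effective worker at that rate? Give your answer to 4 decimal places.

(a) s_gold = 0.2100; (b) c_gold ≈ 1.0579

Break-even investment rate: n + g + δ = 0.01 + 0.026 + 0.034 = 0.07.
For Cobb-Douglas, s_gold equals capital's share: s_gold = 0.21.
Maximizing c = f(k) − (n+g+δ)·k gives f'(k) = n+g+δ, i.e. 0.21·k^(0.21−1) = 0.07, so k_gold = (0.21/0.07)^(1/0.79) ≈ 4.0175.
y_gold = 4.0175^0.21 ≈ 1.3392; c_gold = (1−0.21)·y_gold ≈ 1.0579.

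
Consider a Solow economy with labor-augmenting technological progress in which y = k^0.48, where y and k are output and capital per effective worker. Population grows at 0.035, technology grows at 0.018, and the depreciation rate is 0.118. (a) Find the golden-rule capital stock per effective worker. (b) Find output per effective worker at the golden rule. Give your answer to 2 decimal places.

The effective depreciation rate is n + g + δ = 0.035 + 0.018 + 0.118 = 0.171.
Golden rule sets MPK = n+g+δ: 0.48·k^(0.48−1) = 0.171, so k_gold = (0.48/0.171)^(1/0.52) ≈ 7.2780.
y_gold = 7.2780^0.48 ≈ 2.5928.

(a) k_gold ≈ 7.28; (b) y_gold ≈ 2.59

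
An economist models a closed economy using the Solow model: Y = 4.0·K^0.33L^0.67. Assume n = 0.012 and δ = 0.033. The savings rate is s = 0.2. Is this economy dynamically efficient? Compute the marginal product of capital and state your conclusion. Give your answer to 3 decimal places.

Capital per worker breaks even when investment replaces (n + δ)·k; here n + δ = 0.045.
Steady-state k*: s·A·k^0.33 = 0.045·k gives k* = (0.2·4.0/0.045)^(1/0.67) ≈ 73.3650.
MPK = 0.33·4.0·73.3650^(-0.67) ≈ 0.0743.
MPK > n+δ = 0.045, so the economy is dynamically efficient (under-saving).

dynamically efficient; MPK ≈ 0.074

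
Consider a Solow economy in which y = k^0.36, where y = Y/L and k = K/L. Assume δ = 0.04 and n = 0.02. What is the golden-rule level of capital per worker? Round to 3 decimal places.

The effective depreciation rate is n + δ = 0.02 + 0.04 = 0.06.
Maximizing c = f(k) − (n+δ)·k gives f'(k) = n+δ, i.e. 0.36·k^(0.36−1) = 0.06, so k_gold = (0.36/0.06)^(1/0.64) ≈ 16.4385.

k_gold ≈ 16.438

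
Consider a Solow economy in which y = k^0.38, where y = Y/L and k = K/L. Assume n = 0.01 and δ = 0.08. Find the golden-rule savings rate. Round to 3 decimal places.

s_gold = 0.380

Capital per worker breaks even when investment replaces (n + δ)·k; here n + δ = 0.09.
At the golden rule MPK = n+δ, and in any Cobb-Douglas steady state s = (n+δ)·k/y = MPK·k/y = capital's share 0.38.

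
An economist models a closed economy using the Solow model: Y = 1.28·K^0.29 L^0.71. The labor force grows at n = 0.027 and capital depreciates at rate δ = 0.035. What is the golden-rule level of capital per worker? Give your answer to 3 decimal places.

k_gold ≈ 12.436

n + δ = 0.027 + 0.035 = 0.062.
Golden rule sets MPK = n+δ: 0.29·1.28·k^(0.29−1) = 0.062, so k_gold = (0.29·1.28/0.062)^(1/0.71) ≈ 12.4357.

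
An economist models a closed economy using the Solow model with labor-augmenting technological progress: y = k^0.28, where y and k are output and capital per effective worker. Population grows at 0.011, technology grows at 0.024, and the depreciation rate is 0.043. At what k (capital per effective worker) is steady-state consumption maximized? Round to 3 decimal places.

Capital per effective worker breaks even when investment replaces (n + g + δ)·k; here n + g + δ = 0.078.
Maximizing c = f(k) − (n+g+δ)·k gives f'(k) = n+g+δ, i.e. 0.28·k^(0.28−1) = 0.078, so k_gold = (0.28/0.078)^(1/0.72) ≈ 5.9009.

k_gold ≈ 5.901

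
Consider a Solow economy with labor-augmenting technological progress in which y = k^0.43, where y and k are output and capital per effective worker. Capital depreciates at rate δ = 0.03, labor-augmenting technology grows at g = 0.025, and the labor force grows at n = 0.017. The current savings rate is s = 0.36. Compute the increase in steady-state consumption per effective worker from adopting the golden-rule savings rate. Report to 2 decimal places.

Δc ≈ 0.04

Capital per effective worker breaks even when investment replaces (n + g + δ)·k; here n + g + δ = 0.072.
Current steady state (s = 0.36): k* = (0.36/0.072)^(1/0.57) ≈ 16.8369, y* = 16.8369^0.43 ≈ 3.3674, c* = (1−0.36)·3.3674 ≈ 2.1551.
Setting f'(k) = n+g+δ gives 0.43·k^(0.43−1) = 0.072, hence k_gold = (0.43/0.072)^(1/0.57) ≈ 22.9955.
y_gold = 22.9955^0.43 ≈ 3.8504, c_gold = y_gold − 0.072·k_gold ≈ 2.1947.
Gain: Δc = 2.1947 − 2.1551 ≈ 0.0396.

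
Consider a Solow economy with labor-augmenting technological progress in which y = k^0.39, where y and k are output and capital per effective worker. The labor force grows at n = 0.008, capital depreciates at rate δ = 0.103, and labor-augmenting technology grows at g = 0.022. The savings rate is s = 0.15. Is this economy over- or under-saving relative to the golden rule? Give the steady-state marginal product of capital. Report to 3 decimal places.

under-saving; MPK ≈ 0.346

The effective depreciation rate is n + g + δ = 0.008 + 0.022 + 0.103 = 0.133.
Steady-state k*: s·k^0.39 = 0.133·k gives k* = (0.15/0.133)^(1/0.61) ≈ 1.2180.
MPK = 0.39·1.2180^(-0.61) ≈ 0.3458.
MPK > n+g+δ = 0.133, so the economy is dynamically efficient (under-saving).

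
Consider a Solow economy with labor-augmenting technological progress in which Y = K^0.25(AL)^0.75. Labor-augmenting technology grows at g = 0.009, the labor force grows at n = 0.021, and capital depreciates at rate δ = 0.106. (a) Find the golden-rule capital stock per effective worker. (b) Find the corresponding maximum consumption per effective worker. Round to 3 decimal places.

The effective depreciation rate is n + g + δ = 0.021 + 0.009 + 0.106 = 0.136.
Golden rule sets MPK = n+g+δ: 0.25·k^(0.25−1) = 0.136, so k_gold = (0.25/0.136)^(1/0.75) ≈ 2.2518.
y_gold = 2.2518^0.25 ≈ 1.2250; c_gold = y_gold − 0.136·k_gold ≈ 0.9187.

(a) k_gold ≈ 2.252; (b) c_gold ≈ 0.919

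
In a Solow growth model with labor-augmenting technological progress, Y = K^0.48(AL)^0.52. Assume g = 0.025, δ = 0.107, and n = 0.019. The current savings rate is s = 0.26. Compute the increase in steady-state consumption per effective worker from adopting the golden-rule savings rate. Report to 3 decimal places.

Break-even investment rate: n + g + δ = 0.019 + 0.025 + 0.107 = 0.151.
Current steady state (s = 0.26): k* = (0.26/0.151)^(1/0.52) ≈ 2.8434, y* = 2.8434^0.48 ≈ 1.6514, c* = (1−0.26)·1.6514 ≈ 1.2220.
Golden rule sets MPK = n+g+δ: 0.48·k^(0.48−1) = 0.151, so k_gold = (0.48/0.151)^(1/0.52) ≈ 9.2447.
y_gold = 9.2447^0.48 ≈ 2.9082, c_gold = y_gold − 0.151·k_gold ≈ 1.5123.
Gain: Δc = 1.5123 − 1.2220 ≈ 0.2903.

Δc ≈ 0.290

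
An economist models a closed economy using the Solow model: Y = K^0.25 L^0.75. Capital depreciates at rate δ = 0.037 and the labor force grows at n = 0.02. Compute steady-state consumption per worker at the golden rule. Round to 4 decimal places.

c_gold ≈ 1.2277

n + δ = 0.02 + 0.037 = 0.057.
Golden rule sets MPK = n+δ: 0.25·k^(0.25−1) = 0.057, so k_gold = (0.25/0.057)^(1/0.75) ≈ 7.1794.
y_gold = 7.1794^0.25 ≈ 1.6369.
c_gold = y_gold − (n+δ)·k_gold = 1.6369 − 0.057·7.1794 ≈ 1.2277.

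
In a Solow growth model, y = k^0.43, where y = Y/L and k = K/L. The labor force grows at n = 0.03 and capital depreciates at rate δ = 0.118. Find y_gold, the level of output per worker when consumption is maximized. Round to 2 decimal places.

y_gold ≈ 2.24

Capital per worker breaks even when investment replaces (n + δ)·k; here n + δ = 0.148.
Maximizing c = f(k) − (n+δ)·k gives f'(k) = n+δ, i.e. 0.43·k^(0.43−1) = 0.148, so k_gold = (0.43/0.148)^(1/0.57) ≈ 6.4960.
Output: y_gold = k_gold^0.43 = 6.4960^0.43 ≈ 2.2358.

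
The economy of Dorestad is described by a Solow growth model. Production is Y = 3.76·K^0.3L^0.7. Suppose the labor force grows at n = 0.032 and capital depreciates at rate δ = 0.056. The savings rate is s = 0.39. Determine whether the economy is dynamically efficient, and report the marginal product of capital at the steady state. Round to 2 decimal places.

dynamically inefficient; MPK ≈ 0.07

n + δ = 0.032 + 0.056 = 0.088.
Steady-state k*: s·A·k^0.3 = 0.088·k gives k* = (0.39·3.76/0.088)^(1/0.7) ≈ 55.6398.
MPK = 0.3·3.76·55.6398^(-0.7) ≈ 0.0677.
MPK < n+δ = 0.088, so the economy is dynamically inefficient (over-saving).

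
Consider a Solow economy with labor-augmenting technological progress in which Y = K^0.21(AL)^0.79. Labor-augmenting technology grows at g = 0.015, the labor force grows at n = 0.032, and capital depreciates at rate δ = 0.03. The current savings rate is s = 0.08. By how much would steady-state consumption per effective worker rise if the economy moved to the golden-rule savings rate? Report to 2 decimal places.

Capital per effective worker breaks even when investment replaces (n + g + δ)·k; here n + g + δ = 0.077.
Current steady state (s = 0.08): k* = (0.08/0.077)^(1/0.79) ≈ 1.0496, y* = 1.0496^0.21 ≈ 1.0102, c* = (1−0.08)·1.0102 ≈ 0.9294.
Golden rule sets MPK = n+g+δ: 0.21·k^(0.21−1) = 0.077, so k_gold = (0.21/0.077)^(1/0.79) ≈ 3.5609.
y_gold = 3.5609^0.21 ≈ 1.3056, c_gold = y_gold − 0.077·k_gold ≈ 1.0315.
Gain: Δc = 1.0315 − 0.9294 ≈ 0.1021.

Δc ≈ 0.10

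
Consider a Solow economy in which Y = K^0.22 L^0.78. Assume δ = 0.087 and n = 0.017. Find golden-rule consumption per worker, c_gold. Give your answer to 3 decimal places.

c_gold ≈ 0.964

n + δ = 0.017 + 0.087 = 0.104.
Maximizing c = f(k) − (n+δ)·k gives f'(k) = n+δ, i.e. 0.22·k^(0.22−1) = 0.104, so k_gold = (0.22/0.104)^(1/0.78) ≈ 2.6132.
y_gold = 2.6132^0.22 ≈ 1.2353.
c_gold = y_gold − (n+δ)·k_gold = 1.2353 − 0.104·2.6132 ≈ 0.9635.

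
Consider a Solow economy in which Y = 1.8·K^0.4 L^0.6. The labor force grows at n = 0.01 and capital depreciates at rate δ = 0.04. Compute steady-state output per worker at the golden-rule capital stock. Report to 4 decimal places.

Break-even investment rate: n + δ = 0.01 + 0.04 = 0.05.
Golden rule sets MPK = n+δ: 0.4·1.8·k^(0.4−1) = 0.05, so k_gold = (0.4·1.8/0.05)^(1/0.6) ≈ 85.2323.
Output: y_gold = 1.8·k_gold^0.4 = 1.8·85.2323^0.4 ≈ 10.6540.

y_gold ≈ 10.6540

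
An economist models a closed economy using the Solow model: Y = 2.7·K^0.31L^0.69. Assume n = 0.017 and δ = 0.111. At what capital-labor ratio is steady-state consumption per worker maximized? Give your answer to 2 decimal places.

Capital per worker breaks even when investment replaces (n + δ)·k; here n + δ = 0.128.
At the golden rule the marginal product of capital equals n+δ: 0.31·2.7·k^(0.31−1) = 0.128. Solving, k_gold = (0.31·2.7/0.128)^(1/0.69) ≈ 15.2022.

k_gold ≈ 15.20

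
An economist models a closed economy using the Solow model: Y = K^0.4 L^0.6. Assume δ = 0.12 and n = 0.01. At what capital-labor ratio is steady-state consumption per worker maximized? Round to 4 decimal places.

k_gold ≈ 6.5092

Capital per worker breaks even when investment replaces (n + δ)·k; here n + δ = 0.13.
At the golden rule the marginal product of capital equals n+δ: 0.4·k^(0.4−1) = 0.13. Solving, k_gold = (0.4/0.13)^(1/0.6) ≈ 6.5092.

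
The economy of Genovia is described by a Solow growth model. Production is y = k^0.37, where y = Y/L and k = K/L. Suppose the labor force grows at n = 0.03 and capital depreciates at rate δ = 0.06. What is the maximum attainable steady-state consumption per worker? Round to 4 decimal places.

c_gold ≈ 1.4452

The effective depreciation rate is n + δ = 0.03 + 0.06 = 0.09.
At the golden rule the marginal product of capital equals n+δ: 0.37·k^(0.37−1) = 0.09. Solving, k_gold = (0.37/0.09)^(1/0.63) ≈ 9.4306.
y_gold = 9.4306^0.37 ≈ 2.2939.
c_gold = y_gold − (n+δ)·k_gold = 2.2939 − 0.09·9.4306 ≈ 1.4452.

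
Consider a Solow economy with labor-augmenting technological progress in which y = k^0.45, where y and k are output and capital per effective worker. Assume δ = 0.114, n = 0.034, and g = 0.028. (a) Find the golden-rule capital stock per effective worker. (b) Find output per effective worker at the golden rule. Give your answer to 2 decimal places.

Capital per effective worker breaks even when investment replaces (n + g + δ)·k; here n + g + δ = 0.176.
Maximizing c = f(k) − (n+g+δ)·k gives f'(k) = n+g+δ, i.e. 0.45·k^(0.45−1) = 0.176, so k_gold = (0.45/0.176)^(1/0.55) ≈ 5.5115.
y_gold = 5.5115^0.45 ≈ 2.1556.

(a) k_gold ≈ 5.51; (b) y_gold ≈ 2.16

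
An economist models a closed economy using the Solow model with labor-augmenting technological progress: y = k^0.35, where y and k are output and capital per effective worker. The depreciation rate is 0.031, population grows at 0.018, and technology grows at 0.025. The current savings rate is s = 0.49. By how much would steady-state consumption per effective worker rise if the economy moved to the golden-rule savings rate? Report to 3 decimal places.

Δc ≈ 0.089

n + g + δ = 0.018 + 0.025 + 0.031 = 0.074.
Current steady state (s = 0.49): k* = (0.49/0.074)^(1/0.65) ≈ 18.3241, y* = 18.3241^0.35 ≈ 2.7673, c* = (1−0.49)·2.7673 ≈ 1.4113.
Setting f'(k) = n+g+δ gives 0.35·k^(0.35−1) = 0.074, hence k_gold = (0.35/0.074)^(1/0.65) ≈ 10.9197.
y_gold = 10.9197^0.35 ≈ 2.3087, c_gold = y_gold − 0.074·k_gold ≈ 1.5007.
Gain: Δc = 1.5007 − 1.4113 ≈ 0.0893.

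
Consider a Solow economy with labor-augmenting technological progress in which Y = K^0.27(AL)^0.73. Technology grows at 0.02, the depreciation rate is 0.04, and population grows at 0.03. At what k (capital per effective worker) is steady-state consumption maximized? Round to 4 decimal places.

n + g + δ = 0.03 + 0.02 + 0.04 = 0.09.
Setting f'(k) = n+g+δ gives 0.27·k^(0.27−1) = 0.09, hence k_gold = (0.27/0.09)^(1/0.73) ≈ 4.5039.

k_gold ≈ 4.5039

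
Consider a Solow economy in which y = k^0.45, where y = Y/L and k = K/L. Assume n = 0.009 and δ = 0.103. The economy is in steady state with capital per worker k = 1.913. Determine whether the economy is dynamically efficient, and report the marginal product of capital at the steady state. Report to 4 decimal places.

Capital per worker breaks even when investment replaces (n + δ)·k; here n + δ = 0.112.
MPK = 0.45·k^(0.45−1) = 0.45·1.913^(-0.55) ≈ 0.3150.
MPK > 0.112, so the economy is dynamically efficient (under-saving).

dynamically efficient; MPK ≈ 0.3150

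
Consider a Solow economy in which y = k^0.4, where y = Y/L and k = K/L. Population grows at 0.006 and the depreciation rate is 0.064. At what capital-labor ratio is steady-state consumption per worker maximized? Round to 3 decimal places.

k_gold ≈ 18.264

The effective depreciation rate is n + δ = 0.006 + 0.064 = 0.07.
Golden rule sets MPK = n+δ: 0.4·k^(0.4−1) = 0.07, so k_gold = (0.4/0.07)^(1/0.6) ≈ 18.2643.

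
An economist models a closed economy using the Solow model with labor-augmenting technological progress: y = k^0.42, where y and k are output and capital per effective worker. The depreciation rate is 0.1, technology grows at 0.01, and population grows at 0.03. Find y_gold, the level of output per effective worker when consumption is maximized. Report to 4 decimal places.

n + g + δ = 0.03 + 0.01 + 0.1 = 0.14.
Maximizing c = f(k) − (n+g+δ)·k gives f'(k) = n+g+δ, i.e. 0.42·k^(0.42−1) = 0.14, so k_gold = (0.42/0.14)^(1/0.58) ≈ 6.6470.
Output: y_gold = k_gold^0.42 = 6.6470^0.42 ≈ 2.2157.

y_gold ≈ 2.2157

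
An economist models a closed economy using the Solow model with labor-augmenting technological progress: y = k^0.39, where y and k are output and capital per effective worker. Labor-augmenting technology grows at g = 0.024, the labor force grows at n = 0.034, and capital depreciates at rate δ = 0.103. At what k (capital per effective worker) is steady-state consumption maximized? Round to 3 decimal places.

The effective depreciation rate is n + g + δ = 0.034 + 0.024 + 0.103 = 0.161.
Maximizing c = f(k) − (n+g+δ)·k gives f'(k) = n+g+δ, i.e. 0.39·k^(0.39−1) = 0.161, so k_gold = (0.39/0.161)^(1/0.61) ≈ 4.2648.

k_gold ≈ 4.265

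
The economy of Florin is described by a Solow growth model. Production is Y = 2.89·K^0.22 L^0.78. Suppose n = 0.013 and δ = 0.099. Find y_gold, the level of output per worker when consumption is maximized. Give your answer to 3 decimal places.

y_gold ≈ 4.716

Break-even investment rate: n + δ = 0.013 + 0.099 = 0.112.
Maximizing c = f(k) − (n+δ)·k gives f'(k) = n+δ, i.e. 0.22·2.89·k^(0.22−1) = 0.112, so k_gold = (0.22·2.89/0.112)^(1/0.78) ≈ 9.2640.
Output: y_gold = 2.89·k_gold^0.22 = 2.89·9.2640^0.22 ≈ 4.7162.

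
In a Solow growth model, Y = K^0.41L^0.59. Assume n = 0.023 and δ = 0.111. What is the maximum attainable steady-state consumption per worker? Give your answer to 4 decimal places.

c_gold ≈ 1.2834

Break-even investment rate: n + δ = 0.023 + 0.111 = 0.134.
Golden rule sets MPK = n+δ: 0.41·k^(0.41−1) = 0.134, so k_gold = (0.41/0.134)^(1/0.59) ≈ 6.6556.
y_gold = 6.6556^0.41 ≈ 2.1752.
c_gold = y_gold − (n+δ)·k_gold = 2.1752 − 0.134·6.6556 ≈ 1.2834.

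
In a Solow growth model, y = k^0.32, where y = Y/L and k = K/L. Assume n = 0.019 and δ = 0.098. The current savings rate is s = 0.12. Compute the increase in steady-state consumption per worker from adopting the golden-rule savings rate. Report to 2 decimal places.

Δc ≈ 0.20

Break-even investment rate: n + δ = 0.019 + 0.098 = 0.117.
Current steady state (s = 0.12): k* = (0.12/0.117)^(1/0.68) ≈ 1.0379, y* = 1.0379^0.32 ≈ 1.0120, c* = (1−0.12)·1.0120 ≈ 0.8905.
Setting f'(k) = n+δ gives 0.32·k^(0.32−1) = 0.117, hence k_gold = (0.32/0.117)^(1/0.68) ≈ 4.3913.
y_gold = 4.3913^0.32 ≈ 1.6056, c_gold = y_gold − 0.117·k_gold ≈ 1.0918.
Gain: Δc = 1.0918 − 0.8905 ≈ 0.2012.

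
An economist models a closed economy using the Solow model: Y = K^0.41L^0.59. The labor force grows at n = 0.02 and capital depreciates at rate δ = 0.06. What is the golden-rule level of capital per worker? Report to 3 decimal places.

k_gold ≈ 15.954

n + δ = 0.02 + 0.06 = 0.08.
Golden rule sets MPK = n+δ: 0.41·k^(0.41−1) = 0.08, so k_gold = (0.41/0.08)^(1/0.59) ≈ 15.9541.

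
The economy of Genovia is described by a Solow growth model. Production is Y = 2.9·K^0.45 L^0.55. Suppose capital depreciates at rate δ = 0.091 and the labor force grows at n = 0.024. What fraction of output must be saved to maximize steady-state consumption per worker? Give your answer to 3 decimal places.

Capital per worker breaks even when investment replaces (n + δ)·k; here n + δ = 0.115.
At the golden rule MPK = n+δ, and in any Cobb-Douglas steady state s = (n+δ)·k/y = MPK·k/y = capital's share 0.45.

s_gold = 0.450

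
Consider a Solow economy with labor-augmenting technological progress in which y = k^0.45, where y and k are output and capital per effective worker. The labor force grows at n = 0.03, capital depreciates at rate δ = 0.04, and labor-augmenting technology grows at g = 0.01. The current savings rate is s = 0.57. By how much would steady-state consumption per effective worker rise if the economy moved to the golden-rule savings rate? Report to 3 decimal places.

Δc ≈ 0.116

n + g + δ = 0.03 + 0.01 + 0.04 = 0.08.
Current steady state (s = 0.57): k* = (0.57/0.08)^(1/0.55) ≈ 35.5237, y* = 35.5237^0.45 ≈ 4.9858, c* = (1−0.57)·4.9858 ≈ 2.1439.
Setting f'(k) = n+g+δ gives 0.45·k^(0.45−1) = 0.08, hence k_gold = (0.45/0.08)^(1/0.55) ≈ 23.1132.
y_gold = 23.1132^0.45 ≈ 4.1090, c_gold = y_gold − 0.08·k_gold ≈ 2.2600.
Gain: Δc = 2.2600 − 2.1439 ≈ 0.1161.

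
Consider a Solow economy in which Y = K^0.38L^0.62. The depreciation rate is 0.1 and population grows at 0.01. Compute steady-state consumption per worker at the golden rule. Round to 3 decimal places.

n + δ = 0.01 + 0.1 = 0.11.
Setting f'(k) = n+δ gives 0.38·k^(0.38−1) = 0.11, hence k_gold = (0.38/0.11)^(1/0.62) ≈ 7.3854.
y_gold = 7.3854^0.38 ≈ 2.1379.
c_gold = y_gold − (n+δ)·k_gold = 2.1379 − 0.11·7.3854 ≈ 1.3255.

c_gold ≈ 1.325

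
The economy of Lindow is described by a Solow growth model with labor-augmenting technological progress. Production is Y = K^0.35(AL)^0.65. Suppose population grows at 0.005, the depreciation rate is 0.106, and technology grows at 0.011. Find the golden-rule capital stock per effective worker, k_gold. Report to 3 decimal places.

The effective depreciation rate is n + g + δ = 0.005 + 0.011 + 0.106 = 0.122.
Setting f'(k) = n+g+δ gives 0.35·k^(0.35−1) = 0.122, hence k_gold = (0.35/0.122)^(1/0.65) ≈ 5.0602.

k_gold ≈ 5.060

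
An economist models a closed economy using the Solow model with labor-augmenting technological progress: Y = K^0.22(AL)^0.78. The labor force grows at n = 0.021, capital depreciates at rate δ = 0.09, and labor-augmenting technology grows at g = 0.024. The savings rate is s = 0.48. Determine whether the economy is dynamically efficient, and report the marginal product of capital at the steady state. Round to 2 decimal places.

n + g + δ = 0.021 + 0.024 + 0.09 = 0.135.
Steady-state k*: s·k^0.22 = 0.135·k gives k* = (0.48/0.135)^(1/0.78) ≈ 5.0850.
MPK = 0.22·5.0850^(-0.78) ≈ 0.0619.
MPK < n+g+δ = 0.135, so the economy is dynamically inefficient (over-saving).

dynamically inefficient; MPK ≈ 0.06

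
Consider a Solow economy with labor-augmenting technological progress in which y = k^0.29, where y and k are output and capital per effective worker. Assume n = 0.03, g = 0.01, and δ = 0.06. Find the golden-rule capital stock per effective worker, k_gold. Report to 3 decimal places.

Capital per effective worker breaks even when investment replaces (n + g + δ)·k; here n + g + δ = 0.1.
Golden rule sets MPK = n+g+δ: 0.29·k^(0.29−1) = 0.1, so k_gold = (0.29/0.1)^(1/0.71) ≈ 4.4799.

k_gold ≈ 4.480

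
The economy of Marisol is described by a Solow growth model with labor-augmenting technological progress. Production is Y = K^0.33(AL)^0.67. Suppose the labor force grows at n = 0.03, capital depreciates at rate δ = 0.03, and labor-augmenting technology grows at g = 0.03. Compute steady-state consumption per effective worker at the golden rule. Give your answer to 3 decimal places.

n + g + δ = 0.03 + 0.03 + 0.03 = 0.09.
At the golden rule the marginal product of capital equals n+g+δ: 0.33·k^(0.33−1) = 0.09. Solving, k_gold = (0.33/0.09)^(1/0.67) ≈ 6.9534.
y_gold = 6.9534^0.33 ≈ 1.8964.
c_gold = y_gold − (n+g+δ)·k_gold = 1.8964 − 0.09·6.9534 ≈ 1.2706.

c_gold ≈ 1.271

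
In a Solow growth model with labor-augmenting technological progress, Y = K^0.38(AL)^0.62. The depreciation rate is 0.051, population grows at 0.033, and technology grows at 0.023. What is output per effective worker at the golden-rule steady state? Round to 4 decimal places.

y_gold ≈ 2.1744

Capital per effective worker breaks even when investment replaces (n + g + δ)·k; here n + g + δ = 0.107.
Setting f'(k) = n+g+δ gives 0.38·k^(0.38−1) = 0.107, hence k_gold = (0.38/0.107)^(1/0.62) ≈ 7.7222.
Output: y_gold = k_gold^0.38 = 7.7222^0.38 ≈ 2.1744.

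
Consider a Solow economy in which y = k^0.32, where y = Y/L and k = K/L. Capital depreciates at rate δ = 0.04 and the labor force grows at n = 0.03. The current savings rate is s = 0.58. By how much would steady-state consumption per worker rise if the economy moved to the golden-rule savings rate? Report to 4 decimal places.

Δc ≈ 0.2543

Capital per worker breaks even when investment replaces (n + δ)·k; here n + δ = 0.07.
Current steady state (s = 0.58): k* = (0.58/0.07)^(1/0.68) ≈ 22.4122, y* = 22.4122^0.32 ≈ 2.7049, c* = (1−0.58)·2.7049 ≈ 1.1361.
Setting f'(k) = n+δ gives 0.32·k^(0.32−1) = 0.07, hence k_gold = (0.32/0.07)^(1/0.68) ≈ 9.3468.
y_gold = 9.3468^0.32 ≈ 2.0446, c_gold = y_gold − 0.07·k_gold ≈ 1.3903.
Gain: Δc = 1.3903 − 1.1361 ≈ 0.2543.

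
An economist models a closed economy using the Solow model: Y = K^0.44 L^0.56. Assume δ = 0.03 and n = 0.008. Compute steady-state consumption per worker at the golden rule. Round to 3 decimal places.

c_gold ≈ 3.836

Break-even investment rate: n + δ = 0.008 + 0.03 = 0.038.
Golden rule sets MPK = n+δ: 0.44·k^(0.44−1) = 0.038, so k_gold = (0.44/0.038)^(1/0.56) ≈ 79.3248.
y_gold = 79.3248^0.44 ≈ 6.8508.
c_gold = y_gold − (n+δ)·k_gold = 6.8508 − 0.038·79.3248 ≈ 3.8364.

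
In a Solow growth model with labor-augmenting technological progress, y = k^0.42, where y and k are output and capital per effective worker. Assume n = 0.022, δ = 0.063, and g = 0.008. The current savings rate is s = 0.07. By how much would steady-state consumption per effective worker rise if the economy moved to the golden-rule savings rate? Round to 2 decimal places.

Δc ≈ 0.97

The effective depreciation rate is n + g + δ = 0.022 + 0.008 + 0.063 = 0.093.
Current steady state (s = 0.07): k* = (0.07/0.093)^(1/0.58) ≈ 0.6127, y* = 0.6127^0.42 ≈ 0.8141, c* = (1−0.07)·0.8141 ≈ 0.7571.
Setting f'(k) = n+g+δ gives 0.42·k^(0.42−1) = 0.093, hence k_gold = (0.42/0.093)^(1/0.58) ≈ 13.4557.
y_gold = 13.4557^0.42 ≈ 2.9795, c_gold = y_gold − 0.093·k_gold ≈ 1.7281.
Gain: Δc = 1.7281 − 0.7571 ≈ 0.9710.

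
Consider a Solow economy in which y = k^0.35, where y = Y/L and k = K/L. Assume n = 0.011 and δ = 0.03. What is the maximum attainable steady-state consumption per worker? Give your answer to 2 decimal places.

The effective depreciation rate is n + δ = 0.011 + 0.03 = 0.041.
Golden rule sets MPK = n+δ: 0.35·k^(0.35−1) = 0.041, so k_gold = (0.35/0.041)^(1/0.65) ≈ 27.0860.
y_gold = 27.0860^0.35 ≈ 3.1729.
c_gold = y_gold − (n+δ)·k_gold = 3.1729 − 0.041·27.0860 ≈ 2.0624.

c_gold ≈ 2.06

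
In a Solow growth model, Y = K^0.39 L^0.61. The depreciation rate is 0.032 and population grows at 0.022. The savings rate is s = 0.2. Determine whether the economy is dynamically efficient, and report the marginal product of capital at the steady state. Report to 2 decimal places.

n + δ = 0.022 + 0.032 = 0.054.
Steady-state k*: s·k^0.39 = 0.054·k gives k* = (0.2/0.054)^(1/0.61) ≈ 8.5544.
MPK = 0.39·8.5544^(-0.61) ≈ 0.1053.
MPK > n+δ = 0.054, so the economy is dynamically efficient (under-saving).

dynamically efficient; MPK ≈ 0.11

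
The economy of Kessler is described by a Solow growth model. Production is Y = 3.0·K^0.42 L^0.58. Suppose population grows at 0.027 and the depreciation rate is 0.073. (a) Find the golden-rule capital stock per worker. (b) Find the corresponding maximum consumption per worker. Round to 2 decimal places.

Break-even investment rate: n + δ = 0.027 + 0.073 = 0.1.
Setting f'(k) = n+δ gives 0.42·3.0·k^(0.42−1) = 0.1, hence k_gold = (0.42·3.0/0.1)^(1/0.58) ≈ 78.9206.
y_gold = 3.0·78.9206^0.42 ≈ 18.7906; c_gold = y_gold − 0.1·k_gold ≈ 10.8986.

(a) k_gold ≈ 78.92; (b) c_gold ≈ 10.90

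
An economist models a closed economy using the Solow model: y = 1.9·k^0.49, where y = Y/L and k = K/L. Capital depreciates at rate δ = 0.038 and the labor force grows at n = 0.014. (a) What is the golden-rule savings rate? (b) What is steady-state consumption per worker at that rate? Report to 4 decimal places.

The effective depreciation rate is n + δ = 0.014 + 0.038 = 0.052.
For Cobb-Douglas, s_gold equals capital's share: s_gold = 0.49.
At the golden rule the marginal product of capital equals n+δ: 0.49·1.9·k^(0.49−1) = 0.052. Solving, k_gold = (0.49·1.9/0.052)^(1/0.51) ≈ 286.2579.
y_gold = 1.9·286.2579^0.49 ≈ 30.3784; c_gold = (1−0.49)·y_gold ≈ 15.4930.

(a) s_gold = 0.4900; (b) c_gold ≈ 15.4930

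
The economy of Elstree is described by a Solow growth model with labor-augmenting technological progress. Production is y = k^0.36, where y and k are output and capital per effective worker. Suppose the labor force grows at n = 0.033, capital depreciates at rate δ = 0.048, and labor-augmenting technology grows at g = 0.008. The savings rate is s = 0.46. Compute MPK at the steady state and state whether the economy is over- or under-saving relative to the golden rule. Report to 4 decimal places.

over-saving; MPK ≈ 0.0697

Capital per effective worker breaks even when investment replaces (n + g + δ)·k; here n + g + δ = 0.089.
Steady-state k*: s·k^0.36 = 0.089·k gives k* = (0.46/0.089)^(1/0.64) ≈ 13.0208.
MPK = 0.36·13.0208^(-0.64) ≈ 0.0697.
MPK < n+g+δ = 0.089, so the economy is dynamically inefficient (over-saving).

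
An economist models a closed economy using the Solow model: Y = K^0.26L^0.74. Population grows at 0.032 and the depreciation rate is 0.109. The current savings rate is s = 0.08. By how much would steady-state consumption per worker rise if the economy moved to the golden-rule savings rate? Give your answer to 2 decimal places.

Δc ≈ 0.16

Break-even investment rate: n + δ = 0.032 + 0.109 = 0.141.
Current steady state (s = 0.08): k* = (0.08/0.141)^(1/0.74) ≈ 0.4649, y* = 0.4649^0.26 ≈ 0.8194, c* = (1−0.08)·0.8194 ≈ 0.7539.
Maximizing c = f(k) − (n+δ)·k gives f'(k) = n+δ, i.e. 0.26·k^(0.26−1) = 0.141, so k_gold = (0.26/0.141)^(1/0.74) ≈ 2.2863.
y_gold = 2.2863^0.26 ≈ 1.2399, c_gold = y_gold − 0.141·k_gold ≈ 0.9175.
Gain: Δc = 0.9175 − 0.7539 ≈ 0.1636.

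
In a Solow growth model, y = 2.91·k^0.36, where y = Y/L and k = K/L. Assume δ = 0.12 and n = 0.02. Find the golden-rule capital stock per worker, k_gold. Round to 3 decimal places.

k_gold ≈ 23.213

Capital per worker breaks even when investment replaces (n + δ)·k; here n + δ = 0.14.
Golden rule sets MPK = n+δ: 0.36·2.91·k^(0.36−1) = 0.14, so k_gold = (0.36·2.91/0.14)^(1/0.64) ≈ 23.2130.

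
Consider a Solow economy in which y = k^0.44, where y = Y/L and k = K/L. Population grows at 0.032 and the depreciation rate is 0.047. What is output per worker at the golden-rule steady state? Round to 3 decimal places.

y_gold ≈ 3.855

The effective depreciation rate is n + δ = 0.032 + 0.047 = 0.079.
Maximizing c = f(k) − (n+δ)·k gives f'(k) = n+δ, i.e. 0.44·k^(0.44−1) = 0.079, so k_gold = (0.44/0.079)^(1/0.56) ≈ 21.4700.
Output: y_gold = k_gold^0.44 = 21.4700^0.44 ≈ 3.8548.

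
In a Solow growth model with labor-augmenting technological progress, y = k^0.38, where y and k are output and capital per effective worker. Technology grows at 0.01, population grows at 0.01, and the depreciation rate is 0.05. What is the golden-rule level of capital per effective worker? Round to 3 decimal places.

Break-even investment rate: n + g + δ = 0.01 + 0.01 + 0.05 = 0.07.
Maximizing c = f(k) − (n+g+δ)·k gives f'(k) = n+g+δ, i.e. 0.38·k^(0.38−1) = 0.07, so k_gold = (0.38/0.07)^(1/0.62) ≈ 15.3101.

k_gold ≈ 15.310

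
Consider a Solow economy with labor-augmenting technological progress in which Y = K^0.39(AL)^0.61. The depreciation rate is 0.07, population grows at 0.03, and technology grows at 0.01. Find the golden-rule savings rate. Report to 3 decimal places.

s_gold = 0.390

Break-even investment rate: n + g + δ = 0.03 + 0.01 + 0.07 = 0.11.
At the golden rule MPK = n+g+δ, and in any Cobb-Douglas steady state s = (n+g+δ)·k/y = MPK·k/y = capital's share 0.39.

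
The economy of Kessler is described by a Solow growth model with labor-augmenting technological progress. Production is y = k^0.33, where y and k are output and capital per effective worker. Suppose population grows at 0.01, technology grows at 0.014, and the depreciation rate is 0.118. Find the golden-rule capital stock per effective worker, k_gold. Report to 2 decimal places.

Break-even investment rate: n + g + δ = 0.01 + 0.014 + 0.118 = 0.142.
Maximizing c = f(k) − (n+g+δ)·k gives f'(k) = n+g+δ, i.e. 0.33·k^(0.33−1) = 0.142, so k_gold = (0.33/0.142)^(1/0.67) ≈ 3.5205.

k_gold ≈ 3.52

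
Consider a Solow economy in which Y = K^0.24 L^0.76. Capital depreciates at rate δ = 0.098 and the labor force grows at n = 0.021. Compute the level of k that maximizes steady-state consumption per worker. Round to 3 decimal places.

Capital per worker breaks even when investment replaces (n + δ)·k; here n + δ = 0.119.
Golden rule sets MPK = n+δ: 0.24·k^(0.24−1) = 0.119, so k_gold = (0.24/0.119)^(1/0.76) ≈ 2.5169.

k_gold ≈ 2.517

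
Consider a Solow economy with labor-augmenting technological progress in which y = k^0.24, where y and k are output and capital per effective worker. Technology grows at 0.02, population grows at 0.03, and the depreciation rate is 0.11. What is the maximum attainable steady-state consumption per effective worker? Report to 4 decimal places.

Break-even investment rate: n + g + δ = 0.03 + 0.02 + 0.11 = 0.16.
Golden rule sets MPK = n+g+δ: 0.24·k^(0.24−1) = 0.16, so k_gold = (0.24/0.16)^(1/0.76) ≈ 1.7049.
y_gold = 1.7049^0.24 ≈ 1.1366.
c_gold = y_gold − (n+g+δ)·k_gold = 1.1366 − 0.16·1.7049 ≈ 0.8638.

c_gold ≈ 0.8638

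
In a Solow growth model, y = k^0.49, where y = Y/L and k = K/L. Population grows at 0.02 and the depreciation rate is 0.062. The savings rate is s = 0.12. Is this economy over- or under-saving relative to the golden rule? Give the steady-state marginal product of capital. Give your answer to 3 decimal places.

n + δ = 0.02 + 0.062 = 0.082.
Steady-state k*: s·k^0.49 = 0.082·k gives k* = (0.12/0.082)^(1/0.51) ≈ 2.1098.
MPK = 0.49·2.1098^(-0.51) ≈ 0.3348.
MPK > n+δ = 0.082, so the economy is dynamically efficient (under-saving).

under-saving; MPK ≈ 0.335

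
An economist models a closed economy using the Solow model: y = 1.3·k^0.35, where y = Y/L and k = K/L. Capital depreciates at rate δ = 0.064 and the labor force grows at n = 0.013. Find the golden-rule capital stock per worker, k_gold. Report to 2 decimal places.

k_gold ≈ 15.38

n + δ = 0.013 + 0.064 = 0.077.
At the golden rule the marginal product of capital equals n+δ: 0.35·1.3·k^(0.35−1) = 0.077. Solving, k_gold = (0.35·1.3/0.077)^(1/0.65) ≈ 15.3799.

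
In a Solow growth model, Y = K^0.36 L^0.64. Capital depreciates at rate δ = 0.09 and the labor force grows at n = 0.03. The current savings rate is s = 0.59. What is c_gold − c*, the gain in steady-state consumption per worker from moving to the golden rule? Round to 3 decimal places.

Capital per worker breaks even when investment replaces (n + δ)·k; here n + δ = 0.12.
Current steady state (s = 0.59): k* = (0.59/0.12)^(1/0.64) ≈ 12.0430, y* = 12.0430^0.36 ≈ 2.4494, c* = (1−0.59)·2.4494 ≈ 1.0043.
Maximizing c = f(k) − (n+δ)·k gives f'(k) = n+δ, i.e. 0.36·k^(0.36−1) = 0.12, so k_gold = (0.36/0.12)^(1/0.64) ≈ 5.5655.
y_gold = 5.5655^0.36 ≈ 1.8552, c_gold = y_gold − 0.12·k_gold ≈ 1.1873.
Gain: Δc = 1.1873 − 1.0043 ≈ 0.1830.

Δc ≈ 0.183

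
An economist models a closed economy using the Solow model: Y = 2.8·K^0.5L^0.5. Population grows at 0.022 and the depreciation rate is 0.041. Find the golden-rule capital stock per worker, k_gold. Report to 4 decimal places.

Break-even investment rate: n + δ = 0.022 + 0.041 = 0.063.
At the golden rule the marginal product of capital equals n+δ: 0.5·2.8·k^(0.5−1) = 0.063. Solving, k_gold = (0.5·2.8/0.063)^(1/0.5) ≈ 493.8272.

k_gold ≈ 493.8272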